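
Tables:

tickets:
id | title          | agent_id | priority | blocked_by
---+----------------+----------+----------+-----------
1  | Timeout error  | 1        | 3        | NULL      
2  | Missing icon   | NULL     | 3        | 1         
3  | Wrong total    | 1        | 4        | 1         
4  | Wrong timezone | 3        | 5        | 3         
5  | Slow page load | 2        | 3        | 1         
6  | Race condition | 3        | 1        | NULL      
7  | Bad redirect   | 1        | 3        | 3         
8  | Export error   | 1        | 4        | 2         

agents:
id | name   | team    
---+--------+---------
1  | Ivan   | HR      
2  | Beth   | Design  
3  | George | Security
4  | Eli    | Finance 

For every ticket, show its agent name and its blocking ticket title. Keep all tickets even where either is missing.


Two LEFT JOINs from the same base table tickets: one to agents via agent_id, one to tickets itself via blocked_by. Both are LEFT so every ticket is preserved.
Match against agents:
  - ticket 1 (Timeout error): agent_id=1 -> matches Ivan
  - ticket 2 (Missing icon): agent_id=NULL, no match -> kept with NULL
  - ticket 3 (Wrong total): agent_id=1 -> matches Ivan
  - ticket 4 (Wrong timezone): agent_id=3 -> matches George
  - ticket 5 (Slow page load): agent_id=2 -> matches Beth
  - ticket 6 (Race condition): agent_id=3 -> matches George
  - ticket 7 (Bad redirect): agent_id=1 -> matches Ivan
  - ticket 8 (Export error): agent_id=1 -> matches Ivan
Match against tickets (self):
  - ticket 1 (Timeout error): blocked_by=NULL -> NULL
  - ticket 2 (Missing icon): blocked_by=1 -> Timeout error
  - ticket 3 (Wrong total): blocked_by=1 -> Timeout error
  - ticket 4 (Wrong timezone): blocked_by=3 -> Wrong total
  - ticket 5 (Slow page load): blocked_by=1 -> Timeout error
  - ticket 6 (Race condition): blocked_by=NULL -> NULL
  - ticket 7 (Bad redirect): blocked_by=3 -> Wrong total
  - ticket 8 (Export error): blocked_by=2 -> Missing icon

SQL:
SELECT a.title, b.name AS agent, c.title AS blocked_by
FROM tickets a
LEFT JOIN agents b ON a.agent_id = b.id
LEFT JOIN tickets c ON a.blocked_by = c.id

Result:
title          | agent  | blocked_by   
---------------+--------+--------------
Timeout error  | Ivan   | NULL         
Missing icon   | NULL   | Timeout error
Wrong total    | Ivan   | Timeout error
Wrong timezone | George | Wrong total  
Slow page load | Beth   | Timeout error
Race condition | George | NULL         
Bad redirect   | Ivan   | Wrong total  
Export error   | Ivan   | Missing icon 


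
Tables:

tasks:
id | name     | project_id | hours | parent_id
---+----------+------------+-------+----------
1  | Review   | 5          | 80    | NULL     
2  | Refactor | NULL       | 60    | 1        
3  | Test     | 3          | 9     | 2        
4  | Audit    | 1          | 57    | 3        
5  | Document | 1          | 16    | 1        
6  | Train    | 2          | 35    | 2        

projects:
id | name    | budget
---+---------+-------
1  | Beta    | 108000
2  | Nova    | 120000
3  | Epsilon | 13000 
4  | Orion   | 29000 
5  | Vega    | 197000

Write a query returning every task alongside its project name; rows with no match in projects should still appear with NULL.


LEFT JOIN keeps every row from tasks (the left table); where project_id has no match in projects, the project columns become NULL. Walk through each task:
  - task 1 (Review): project_id=5 -> matches Vega
  - task 2 (Refactor): project_id=NULL, no match -> kept with NULL
  - task 3 (Test): project_id=3 -> matches Epsilon
  - task 4 (Audit): project_id=1 -> matches Beta
  - task 5 (Document): project_id=1 -> matches Beta
  - task 6 (Train): project_id=2 -> matches Nova
All 6 rows appear; 1 has NULL project.

SQL:
SELECT a.name, b.name AS project
FROM tasks a
LEFT JOIN projects b ON a.project_id = b.id

Result:
name     | project
---------+--------
Review   | Vega   
Refactor | NULL   
Test     | Epsilon
Audit    | Beta   
Document | Beta   
Train    | Nova   


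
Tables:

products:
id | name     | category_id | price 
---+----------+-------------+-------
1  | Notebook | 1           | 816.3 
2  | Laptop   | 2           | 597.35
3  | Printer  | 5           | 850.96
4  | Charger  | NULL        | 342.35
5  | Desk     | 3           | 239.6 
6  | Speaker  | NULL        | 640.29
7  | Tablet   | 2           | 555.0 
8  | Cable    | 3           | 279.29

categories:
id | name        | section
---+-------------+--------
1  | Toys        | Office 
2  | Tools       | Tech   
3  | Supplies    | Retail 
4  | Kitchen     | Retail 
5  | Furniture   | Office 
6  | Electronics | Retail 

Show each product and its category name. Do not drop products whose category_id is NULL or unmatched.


LEFT JOIN keeps every row from products (the left table); where category_id has no match in categories, the category columns become NULL. Walk through each product:
  - product 1 (Notebook): category_id=1 -> matches Toys
  - product 2 (Laptop): category_id=2 -> matches Tools
  - product 3 (Printer): category_id=5 -> matches Furniture
  - product 4 (Charger): category_id=NULL, no match -> kept with NULL
  - product 5 (Desk): category_id=3 -> matches Supplies
  - product 6 (Speaker): category_id=NULL, no match -> kept with NULL
  - product 7 (Tablet): category_id=2 -> matches Tools
  - product 8 (Cable): category_id=3 -> matches Supplies
All 8 rows appear; 2 have NULL category.

SQL:
SELECT a.name, b.name AS category
FROM products a
LEFT JOIN categories b ON a.category_id = b.id

Result:
name     | category 
---------+----------
Notebook | Toys     
Laptop   | Tools    
Printer  | Furniture
Charger  | NULL     
Desk     | Supplies 
Speaker  | NULL     
Tablet   | Tools    
Cable    | Supplies 


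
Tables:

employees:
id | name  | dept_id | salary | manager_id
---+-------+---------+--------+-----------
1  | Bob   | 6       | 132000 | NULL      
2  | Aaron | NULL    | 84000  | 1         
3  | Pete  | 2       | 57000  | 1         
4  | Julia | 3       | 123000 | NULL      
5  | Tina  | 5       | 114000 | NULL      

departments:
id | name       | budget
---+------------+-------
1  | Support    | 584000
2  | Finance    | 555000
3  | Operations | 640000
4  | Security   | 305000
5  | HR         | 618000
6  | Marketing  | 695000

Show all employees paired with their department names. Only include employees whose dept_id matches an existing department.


INNER JOIN keeps only employees rows whose dept_id matches an id in departments. Walk through each employee:
  - employee 1 (Bob): dept_id=6 -> matches Marketing
  - employee 2 (Aaron): dept_id=NULL, no match -> dropped
  - employee 3 (Pete): dept_id=2 -> matches Finance
  - employee 4 (Julia): dept_id=3 -> matches Operations
  - employee 5 (Tina): dept_id=5 -> matches HR
So 1 of 5 rows is dropped.

SQL:
SELECT a.name, b.name AS department
FROM employees a
INNER JOIN departments b ON a.dept_id = b.id

Result:
name  | department
------+-----------
Bob   | Marketing 
Pete  | Finance   
Julia | Operations
Tina  | HR        


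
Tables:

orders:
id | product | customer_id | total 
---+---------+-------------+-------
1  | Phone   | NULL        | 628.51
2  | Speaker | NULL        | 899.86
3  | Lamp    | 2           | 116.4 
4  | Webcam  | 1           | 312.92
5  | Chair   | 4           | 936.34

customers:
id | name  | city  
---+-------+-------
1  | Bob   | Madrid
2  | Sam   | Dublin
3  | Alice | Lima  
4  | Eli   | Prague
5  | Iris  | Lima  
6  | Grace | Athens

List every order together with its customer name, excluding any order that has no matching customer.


INNER JOIN keeps only orders rows whose customer_id matches an id in customers. Walk through each order:
  - order 1 (Phone): customer_id=NULL, no match -> dropped
  - order 2 (Speaker): customer_id=NULL, no match -> dropped
  - order 3 (Lamp): customer_id=2 -> matches Sam
  - order 4 (Webcam): customer_id=1 -> matches Bob
  - order 5 (Chair): customer_id=4 -> matches Eli
So 2 of 5 rows are dropped.

SQL:
SELECT a.product, b.name AS customer
FROM orders a
INNER JOIN customers b ON a.customer_id = b.id

Result:
product | customer
--------+---------
Lamp    | Sam     
Webcam  | Bob     
Chair   | Eli     


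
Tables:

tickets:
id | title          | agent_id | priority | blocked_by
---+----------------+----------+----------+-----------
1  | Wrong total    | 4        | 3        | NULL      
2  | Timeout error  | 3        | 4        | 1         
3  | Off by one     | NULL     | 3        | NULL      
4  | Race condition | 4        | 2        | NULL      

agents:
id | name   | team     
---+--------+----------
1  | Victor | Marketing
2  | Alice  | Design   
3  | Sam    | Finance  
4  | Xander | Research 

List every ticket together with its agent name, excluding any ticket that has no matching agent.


INNER JOIN keeps only tickets rows whose agent_id matches an id in agents. Walk through each ticket:
  - ticket 1 (Wrong total): agent_id=4 -> matches Xander
  - ticket 2 (Timeout error): agent_id=3 -> matches Sam
  - ticket 3 (Off by one): agent_id=NULL, no match -> dropped
  - ticket 4 (Race condition): agent_id=4 -> matches Xander
So 1 of 4 rows is dropped.

SQL:
SELECT a.title, b.name AS agent
FROM tickets a
INNER JOIN agents b ON a.agent_id = b.id

Result:
title          | agent 
---------------+-------
Wrong total    | Xander
Timeout error  | Sam   
Race condition | Xander


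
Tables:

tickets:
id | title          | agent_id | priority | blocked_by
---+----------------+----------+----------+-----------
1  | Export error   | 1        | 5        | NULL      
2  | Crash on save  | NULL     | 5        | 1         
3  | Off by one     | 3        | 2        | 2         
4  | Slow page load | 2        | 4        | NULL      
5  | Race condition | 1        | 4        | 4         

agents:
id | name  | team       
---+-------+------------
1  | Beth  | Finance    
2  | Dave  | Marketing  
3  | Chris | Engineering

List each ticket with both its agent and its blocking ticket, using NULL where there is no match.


Two LEFT JOINs from the same base table tickets: one to agents via agent_id, one to tickets itself via blocked_by. Both are LEFT so every ticket is preserved.
Match against agents:
  - ticket 1 (Export error): agent_id=1 -> matches Beth
  - ticket 2 (Crash on save): agent_id=NULL, no match -> kept with NULL
  - ticket 3 (Off by one): agent_id=3 -> matches Chris
  - ticket 4 (Slow page load): agent_id=2 -> matches Dave
  - ticket 5 (Race condition): agent_id=1 -> matches Beth
Match against tickets (self):
  - ticket 1 (Export error): blocked_by=NULL -> NULL
  - ticket 2 (Crash on save): blocked_by=1 -> Export error
  - ticket 3 (Off by one): blocked_by=2 -> Crash on save
  - ticket 4 (Slow page load): blocked_by=NULL -> NULL
  - ticket 5 (Race condition): blocked_by=4 -> Slow page load

SQL:
SELECT a.title, b.name AS agent, c.title AS blocked_by
FROM tickets a
LEFT JOIN agents b ON a.agent_id = b.id
LEFT JOIN tickets c ON a.blocked_by = c.id

Result:
title          | agent | blocked_by    
---------------+-------+---------------
Export error   | Beth  | NULL          
Crash on save  | NULL  | Export error  
Off by one     | Chris | Crash on save 
Slow page load | Dave  | NULL          
Race condition | Beth  | Slow page load


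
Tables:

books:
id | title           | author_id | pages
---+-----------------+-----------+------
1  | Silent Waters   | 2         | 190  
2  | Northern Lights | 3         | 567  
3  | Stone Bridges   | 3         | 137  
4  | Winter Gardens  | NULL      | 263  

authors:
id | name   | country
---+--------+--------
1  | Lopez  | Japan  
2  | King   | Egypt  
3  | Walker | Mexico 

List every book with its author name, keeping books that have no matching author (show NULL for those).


LEFT JOIN keeps every row from books (the left table); where author_id has no match in authors, the author columns become NULL. Walk through each book:
  - book 1 (Silent Waters): author_id=2 -> matches King
  - book 2 (Northern Lights): author_id=3 -> matches Walker
  - book 3 (Stone Bridges): author_id=3 -> matches Walker
  - book 4 (Winter Gardens): author_id=NULL, no match -> kept with NULL
All 4 rows appear; 1 has NULL author.

SQL:
SELECT a.title, b.name AS author
FROM books a
LEFT JOIN authors b ON a.author_id = b.id

Result:
title           | author
----------------+-------
Silent Waters   | King  
Northern Lights | Walker
Stone Bridges   | Walker
Winter Gardens  | NULL  


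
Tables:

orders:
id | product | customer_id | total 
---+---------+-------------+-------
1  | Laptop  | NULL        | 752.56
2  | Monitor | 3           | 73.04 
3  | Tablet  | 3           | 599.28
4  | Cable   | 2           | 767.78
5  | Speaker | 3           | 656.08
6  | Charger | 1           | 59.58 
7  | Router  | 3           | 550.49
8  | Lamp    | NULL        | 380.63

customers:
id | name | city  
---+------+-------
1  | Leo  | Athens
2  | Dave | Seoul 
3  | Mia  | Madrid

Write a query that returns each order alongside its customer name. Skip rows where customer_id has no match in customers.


INNER JOIN keeps only orders rows whose customer_id matches an id in customers. Walk through each order:
  - order 1 (Laptop): customer_id=NULL, no match -> dropped
  - order 2 (Monitor): customer_id=3 -> matches Mia
  - order 3 (Tablet): customer_id=3 -> matches Mia
  - order 4 (Cable): customer_id=2 -> matches Dave
  - order 5 (Speaker): customer_id=3 -> matches Mia
  - order 6 (Charger): customer_id=1 -> matches Leo
  - order 7 (Router): customer_id=3 -> matches Mia
  - order 8 (Lamp): customer_id=NULL, no match -> dropped
So 2 of 8 rows are dropped.

SQL:
SELECT a.product, b.name AS customer
FROM orders a
INNER JOIN customers b ON a.customer_id = b.id

Result:
product | customer
--------+---------
Monitor | Mia     
Tablet  | Mia     
Cable   | Dave    
Speaker | Mia     
Charger | Leo     
Router  | Mia     


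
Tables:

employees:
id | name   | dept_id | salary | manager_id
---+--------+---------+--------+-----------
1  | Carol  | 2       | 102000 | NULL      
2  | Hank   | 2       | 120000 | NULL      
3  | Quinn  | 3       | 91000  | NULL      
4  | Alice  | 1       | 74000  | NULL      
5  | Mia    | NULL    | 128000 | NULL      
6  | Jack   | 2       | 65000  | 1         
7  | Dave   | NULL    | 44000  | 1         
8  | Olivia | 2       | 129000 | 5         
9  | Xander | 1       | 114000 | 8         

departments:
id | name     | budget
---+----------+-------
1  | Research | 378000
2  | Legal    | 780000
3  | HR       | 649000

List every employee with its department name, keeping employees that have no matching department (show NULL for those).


LEFT JOIN keeps every row from employees (the left table); where dept_id has no match in departments, the department columns become NULL. Walk through each employee:
  - employee 1 (Carol): dept_id=2 -> matches Legal
  - employee 2 (Hank): dept_id=2 -> matches Legal
  - employee 3 (Quinn): dept_id=3 -> matches HR
  - employee 4 (Alice): dept_id=1 -> matches Research
  - employee 5 (Mia): dept_id=NULL, no match -> kept with NULL
  - employee 6 (Jack): dept_id=2 -> matches Legal
  - employee 7 (Dave): dept_id=NULL, no match -> kept with NULL
  - employee 8 (Olivia): dept_id=2 -> matches Legal
  - employee 9 (Xander): dept_id=1 -> matches Research
All 9 rows appear; 2 have NULL department.

SQL:
SELECT a.name, b.name AS department
FROM employees a
LEFT JOIN departments b ON a.dept_id = b.id

Result:
name   | department
-------+-----------
Carol  | Legal     
Hank   | Legal     
Quinn  | HR        
Alice  | Research  
Mia    | NULL      
Jack   | Legal     
Dave   | NULL      
Olivia | Legal     
Xander | Research  


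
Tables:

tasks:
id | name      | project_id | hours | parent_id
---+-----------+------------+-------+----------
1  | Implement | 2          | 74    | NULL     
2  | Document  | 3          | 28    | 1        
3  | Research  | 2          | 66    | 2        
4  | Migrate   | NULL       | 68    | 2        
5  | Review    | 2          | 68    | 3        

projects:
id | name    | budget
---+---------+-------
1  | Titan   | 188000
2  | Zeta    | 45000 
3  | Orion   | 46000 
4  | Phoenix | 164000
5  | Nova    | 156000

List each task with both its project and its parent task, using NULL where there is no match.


Two LEFT JOINs from the same base table tasks: one to projects via project_id, one to tasks itself via parent_id. Both are LEFT so every task is preserved.
Match against projects:
  - task 1 (Implement): project_id=2 -> matches Zeta
  - task 2 (Document): project_id=3 -> matches Orion
  - task 3 (Research): project_id=2 -> matches Zeta
  - task 4 (Migrate): project_id=NULL, no match -> kept with NULL
  - task 5 (Review): project_id=2 -> matches Zeta
Match against tasks (self):
  - task 1 (Implement): parent_id=NULL -> NULL
  - task 2 (Document): parent_id=1 -> Implement
  - task 3 (Research): parent_id=2 -> Document
  - task 4 (Migrate): parent_id=2 -> Document
  - task 5 (Review): parent_id=3 -> Research

SQL:
SELECT a.name, b.name AS project, c.name AS parent
FROM tasks a
LEFT JOIN projects b ON a.project_id = b.id
LEFT JOIN tasks c ON a.parent_id = c.id

Result:
name      | project | parent   
----------+---------+----------
Implement | Zeta    | NULL     
Document  | Orion   | Implement
Research  | Zeta    | Document 
Migrate   | NULL    | Document 
Review    | Zeta    | Research 


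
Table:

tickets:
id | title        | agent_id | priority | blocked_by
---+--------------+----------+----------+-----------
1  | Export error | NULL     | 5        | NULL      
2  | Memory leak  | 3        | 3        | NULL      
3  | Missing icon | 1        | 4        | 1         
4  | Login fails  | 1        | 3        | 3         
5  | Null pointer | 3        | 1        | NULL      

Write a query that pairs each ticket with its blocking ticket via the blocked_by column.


This is a self-join: tickets is joined to a second copy of itself, matching each row's blocked_by to another row's id. Use LEFT JOIN so rows with blocked_by=NULL are kept.
  - ticket 1 (Export error): blocked_by=NULL -> NULL
  - ticket 2 (Memory leak): blocked_by=NULL -> NULL
  - ticket 3 (Missing icon): blocked_by=1 -> Export error
  - ticket 4 (Login fails): blocked_by=3 -> Missing icon
  - ticket 5 (Null pointer): blocked_by=NULL -> NULL

SQL:
SELECT a.title AS item, b.title AS blocked_by
FROM tickets a
LEFT JOIN tickets b ON a.blocked_by = b.id

Result:
item         | blocked_by  
-------------+-------------
Export error | NULL        
Memory leak  | NULL        
Missing icon | Export error
Login fails  | Missing icon
Null pointer | NULL        


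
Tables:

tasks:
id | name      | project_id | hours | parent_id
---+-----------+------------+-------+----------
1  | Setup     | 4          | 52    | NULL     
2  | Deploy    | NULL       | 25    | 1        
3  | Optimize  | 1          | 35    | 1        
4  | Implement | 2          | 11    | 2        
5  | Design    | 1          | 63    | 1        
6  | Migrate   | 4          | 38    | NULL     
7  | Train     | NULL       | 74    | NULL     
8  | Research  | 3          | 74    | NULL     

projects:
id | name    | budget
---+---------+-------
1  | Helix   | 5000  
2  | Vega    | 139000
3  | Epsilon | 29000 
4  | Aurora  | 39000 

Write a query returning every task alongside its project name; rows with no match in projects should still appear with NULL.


LEFT JOIN keeps every row from tasks (the left table); where project_id has no match in projects, the project columns become NULL. Walk through each task:
  - task 1 (Setup): project_id=4 -> matches Aurora
  - task 2 (Deploy): project_id=NULL, no match -> kept with NULL
  - task 3 (Optimize): project_id=1 -> matches Helix
  - task 4 (Implement): project_id=2 -> matches Vega
  - task 5 (Design): project_id=1 -> matches Helix
  - task 6 (Migrate): project_id=4 -> matches Aurora
  - task 7 (Train): project_id=NULL, no match -> kept with NULL
  - task 8 (Research): project_id=3 -> matches Epsilon
All 8 rows appear; 2 have NULL project.

SQL:
SELECT a.name, b.name AS project
FROM tasks a
LEFT JOIN projects b ON a.project_id = b.id

Result:
name      | project
----------+--------
Setup     | Aurora 
Deploy    | NULL   
Optimize  | Helix  
Implement | Vega   
Design    | Helix  
Migrate   | Aurora 
Train     | NULL   
Research  | Epsilon


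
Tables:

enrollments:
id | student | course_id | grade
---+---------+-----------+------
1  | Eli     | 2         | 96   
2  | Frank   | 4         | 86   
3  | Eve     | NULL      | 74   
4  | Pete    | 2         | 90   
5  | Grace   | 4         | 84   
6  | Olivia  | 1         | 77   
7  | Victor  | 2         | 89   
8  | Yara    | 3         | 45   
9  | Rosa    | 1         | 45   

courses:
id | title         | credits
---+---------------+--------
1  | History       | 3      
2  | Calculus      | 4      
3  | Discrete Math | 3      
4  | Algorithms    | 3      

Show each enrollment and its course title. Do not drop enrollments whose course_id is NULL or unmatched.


LEFT JOIN keeps every row from enrollments (the left table); where course_id has no match in courses, the course columns become NULL. Walk through each enrollment:
  - enrollment 1 (Eli): course_id=2 -> matches Calculus
  - enrollment 2 (Frank): course_id=4 -> matches Algorithms
  - enrollment 3 (Eve): course_id=NULL, no match -> kept with NULL
  - enrollment 4 (Pete): course_id=2 -> matches Calculus
  - enrollment 5 (Grace): course_id=4 -> matches Algorithms
  - enrollment 6 (Olivia): course_id=1 -> matches History
  - enrollment 7 (Victor): course_id=2 -> matches Calculus
  - enrollment 8 (Yara): course_id=3 -> matches Discrete Math
  - enrollment 9 (Rosa): course_id=1 -> matches History
All 9 rows appear; 1 has NULL course.

SQL:
SELECT a.student, b.title AS course
FROM enrollments a
LEFT JOIN courses b ON a.course_id = b.id

Result:
student | course       
--------+--------------
Eli     | Calculus     
Frank   | Algorithms   
Eve     | NULL         
Pete    | Calculus     
Grace   | Algorithms   
Olivia  | History      
Victor  | Calculus     
Yara    | Discrete Math
Rosa    | History      


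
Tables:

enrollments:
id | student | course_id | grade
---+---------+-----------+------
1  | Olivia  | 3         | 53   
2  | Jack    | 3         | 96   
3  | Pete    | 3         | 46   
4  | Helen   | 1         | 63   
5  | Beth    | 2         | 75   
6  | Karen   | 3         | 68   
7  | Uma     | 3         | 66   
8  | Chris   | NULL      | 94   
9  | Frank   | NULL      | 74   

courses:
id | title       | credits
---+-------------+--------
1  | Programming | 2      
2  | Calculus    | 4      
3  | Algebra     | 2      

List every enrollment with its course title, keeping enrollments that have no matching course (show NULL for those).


LEFT JOIN keeps every row from enrollments (the left table); where course_id has no match in courses, the course columns become NULL. Walk through each enrollment:
  - enrollment 1 (Olivia): course_id=3 -> matches Algebra
  - enrollment 2 (Jack): course_id=3 -> matches Algebra
  - enrollment 3 (Pete): course_id=3 -> matches Algebra
  - enrollment 4 (Helen): course_id=1 -> matches Programming
  - enrollment 5 (Beth): course_id=2 -> matches Calculus
  - enrollment 6 (Karen): course_id=3 -> matches Algebra
  - enrollment 7 (Uma): course_id=3 -> matches Algebra
  - enrollment 8 (Chris): course_id=NULL, no match -> kept with NULL
  - enrollment 9 (Frank): course_id=NULL, no match -> kept with NULL
All 9 rows appear; 2 have NULL course.

SQL:
SELECT a.student, b.title AS course
FROM enrollments a
LEFT JOIN courses b ON a.course_id = b.id

Result:
student | course     
--------+------------
Olivia  | Algebra    
Jack    | Algebra    
Pete    | Algebra    
Helen   | Programming
Beth    | Calculus   
Karen   | Algebra    
Uma     | Algebra    
Chris   | NULL       
Frank   | NULL       


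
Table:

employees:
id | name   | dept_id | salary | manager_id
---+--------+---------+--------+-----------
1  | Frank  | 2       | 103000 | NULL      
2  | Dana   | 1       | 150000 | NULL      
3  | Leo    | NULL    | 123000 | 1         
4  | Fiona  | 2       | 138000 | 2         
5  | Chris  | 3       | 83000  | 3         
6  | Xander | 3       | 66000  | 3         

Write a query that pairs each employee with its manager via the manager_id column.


This is a self-join: employees is joined to a second copy of itself, matching each row's manager_id to another row's id. Use LEFT JOIN so rows with manager_id=NULL are kept.
  - employee 1 (Frank): manager_id=NULL -> NULL
  - employee 2 (Dana): manager_id=NULL -> NULL
  - employee 3 (Leo): manager_id=1 -> Frank
  - employee 4 (Fiona): manager_id=2 -> Dana
  - employee 5 (Chris): manager_id=3 -> Leo
  - employee 6 (Xander): manager_id=3 -> Leo

SQL:
SELECT a.name AS item, b.name AS manager
FROM employees a
LEFT JOIN employees b ON a.manager_id = b.id

Result:
item   | manager
-------+--------
Frank  | NULL   
Dana   | NULL   
Leo    | Frank  
Fiona  | Dana   
Chris  | Leo    
Xander | Leo    


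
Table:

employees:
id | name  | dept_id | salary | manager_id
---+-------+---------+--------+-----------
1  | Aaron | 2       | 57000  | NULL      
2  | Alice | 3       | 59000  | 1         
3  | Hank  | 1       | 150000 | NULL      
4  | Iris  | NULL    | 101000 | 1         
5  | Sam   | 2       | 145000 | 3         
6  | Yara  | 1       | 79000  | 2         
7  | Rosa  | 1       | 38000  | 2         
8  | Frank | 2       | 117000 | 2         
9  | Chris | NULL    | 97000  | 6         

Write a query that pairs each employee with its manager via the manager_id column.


This is a self-join: employees is joined to a second copy of itself, matching each row's manager_id to another row's id. Use LEFT JOIN so rows with manager_id=NULL are kept.
  - employee 1 (Aaron): manager_id=NULL -> NULL
  - employee 2 (Alice): manager_id=1 -> Aaron
  - employee 3 (Hank): manager_id=NULL -> NULL
  - employee 4 (Iris): manager_id=1 -> Aaron
  - employee 5 (Sam): manager_id=3 -> Hank
  - employee 6 (Yara): manager_id=2 -> Alice
  - employee 7 (Rosa): manager_id=2 -> Alice
  - employee 8 (Frank): manager_id=2 -> Alice
  - employee 9 (Chris): manager_id=6 -> Yara

SQL:
SELECT a.name AS item, b.name AS manager
FROM employees a
LEFT JOIN employees b ON a.manager_id = b.id

Result:
item  | manager
------+--------
Aaron | NULL   
Alice | Aaron  
Hank  | NULL   
Iris  | Aaron  
Sam   | Hank   
Yara  | Alice  
Rosa  | Alice  
Frank | Alice  
Chris | Yara   


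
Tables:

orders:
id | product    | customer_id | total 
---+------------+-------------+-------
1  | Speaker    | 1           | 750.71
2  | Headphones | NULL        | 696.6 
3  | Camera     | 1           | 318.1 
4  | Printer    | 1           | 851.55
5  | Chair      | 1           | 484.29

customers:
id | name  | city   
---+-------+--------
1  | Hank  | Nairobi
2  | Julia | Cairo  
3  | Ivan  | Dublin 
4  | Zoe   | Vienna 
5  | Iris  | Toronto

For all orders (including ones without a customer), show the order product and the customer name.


LEFT JOIN keeps every row from orders (the left table); where customer_id has no match in customers, the customer columns become NULL. Walk through each order:
  - order 1 (Speaker): customer_id=1 -> matches Hank
  - order 2 (Headphones): customer_id=NULL, no match -> kept with NULL
  - order 3 (Camera): customer_id=1 -> matches Hank
  - order 4 (Printer): customer_id=1 -> matches Hank
  - order 5 (Chair): customer_id=1 -> matches Hank
All 5 rows appear; 1 has NULL customer.

SQL:
SELECT a.product, b.name AS customer
FROM orders a
LEFT JOIN customers b ON a.customer_id = b.id

Result:
product    | customer
-----------+---------
Speaker    | Hank    
Headphones | NULL    
Camera     | Hank    
Printer    | Hank    
Chair      | Hank    


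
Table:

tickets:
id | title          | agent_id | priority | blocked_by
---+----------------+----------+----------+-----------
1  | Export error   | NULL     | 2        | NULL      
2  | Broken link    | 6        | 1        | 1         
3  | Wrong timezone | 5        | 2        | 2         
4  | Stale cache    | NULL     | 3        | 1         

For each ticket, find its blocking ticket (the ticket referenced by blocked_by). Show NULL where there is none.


This is a self-join: tickets is joined to a second copy of itself, matching each row's blocked_by to another row's id. Use LEFT JOIN so rows with blocked_by=NULL are kept.
  - ticket 1 (Export error): blocked_by=NULL -> NULL
  - ticket 2 (Broken link): blocked_by=1 -> Export error
  - ticket 3 (Wrong timezone): blocked_by=2 -> Broken link
  - ticket 4 (Stale cache): blocked_by=1 -> Export error

SQL:
SELECT a.title AS item, b.title AS blocked_by
FROM tickets a
LEFT JOIN tickets b ON a.blocked_by = b.id

Result:
item           | blocked_by  
---------------+-------------
Export error   | NULL        
Broken link    | Export error
Wrong timezone | Broken link 
Stale cache    | Export error


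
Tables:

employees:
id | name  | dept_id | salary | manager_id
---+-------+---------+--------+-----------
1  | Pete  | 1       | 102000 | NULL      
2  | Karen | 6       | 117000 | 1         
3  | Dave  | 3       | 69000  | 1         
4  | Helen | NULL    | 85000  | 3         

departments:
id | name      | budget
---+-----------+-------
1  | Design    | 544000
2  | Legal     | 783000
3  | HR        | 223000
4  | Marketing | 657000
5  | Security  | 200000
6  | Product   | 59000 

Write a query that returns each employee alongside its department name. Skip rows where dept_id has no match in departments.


INNER JOIN keeps only employees rows whose dept_id matches an id in departments. Walk through each employee:
  - employee 1 (Pete): dept_id=1 -> matches Design
  - employee 2 (Karen): dept_id=6 -> matches Product
  - employee 3 (Dave): dept_id=3 -> matches HR
  - employee 4 (Helen): dept_id=NULL, no match -> dropped
So 1 of 4 rows is dropped.

SQL:
SELECT a.name, b.name AS department
FROM employees a
INNER JOIN departments b ON a.dept_id = b.id

Result:
name  | department
------+-----------
Pete  | Design    
Karen | Product   
Dave  | HR        


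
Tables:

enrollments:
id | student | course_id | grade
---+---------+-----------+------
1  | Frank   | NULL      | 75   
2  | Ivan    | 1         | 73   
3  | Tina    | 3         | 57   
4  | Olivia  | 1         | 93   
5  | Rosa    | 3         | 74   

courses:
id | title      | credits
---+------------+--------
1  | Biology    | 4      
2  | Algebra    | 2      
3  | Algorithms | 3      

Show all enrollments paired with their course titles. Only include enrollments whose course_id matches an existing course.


INNER JOIN keeps only enrollments rows whose course_id matches an id in courses. Walk through each enrollment:
  - enrollment 1 (Frank): course_id=NULL, no match -> dropped
  - enrollment 2 (Ivan): course_id=1 -> matches Biology
  - enrollment 3 (Tina): course_id=3 -> matches Algorithms
  - enrollment 4 (Olivia): course_id=1 -> matches Biology
  - enrollment 5 (Rosa): course_id=3 -> matches Algorithms
So 1 of 5 rows is dropped.

SQL:
SELECT a.student, b.title AS course
FROM enrollments a
INNER JOIN courses b ON a.course_id = b.id

Result:
student | course    
--------+-----------
Ivan    | Biology   
Tina    | Algorithms
Olivia  | Biology   
Rosa    | Algorithms


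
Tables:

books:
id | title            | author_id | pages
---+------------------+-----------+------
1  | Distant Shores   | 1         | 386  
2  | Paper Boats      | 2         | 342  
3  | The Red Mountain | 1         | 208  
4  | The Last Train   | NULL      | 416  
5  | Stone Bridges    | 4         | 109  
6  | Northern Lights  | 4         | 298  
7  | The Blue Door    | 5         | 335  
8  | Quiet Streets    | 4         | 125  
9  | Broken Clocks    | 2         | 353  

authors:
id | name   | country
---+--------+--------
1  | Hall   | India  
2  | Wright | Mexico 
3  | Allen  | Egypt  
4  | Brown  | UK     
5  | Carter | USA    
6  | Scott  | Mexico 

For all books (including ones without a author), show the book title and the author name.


LEFT JOIN keeps every row from books (the left table); where author_id has no match in authors, the author columns become NULL. Walk through each book:
  - book 1 (Distant Shores): author_id=1 -> matches Hall
  - book 2 (Paper Boats): author_id=2 -> matches Wright
  - book 3 (The Red Mountain): author_id=1 -> matches Hall
  - book 4 (The Last Train): author_id=NULL, no match -> kept with NULL
  - book 5 (Stone Bridges): author_id=4 -> matches Brown
  - book 6 (Northern Lights): author_id=4 -> matches Brown
  - book 7 (The Blue Door): author_id=5 -> matches Carter
  - book 8 (Quiet Streets): author_id=4 -> matches Brown
  - book 9 (Broken Clocks): author_id=2 -> matches Wright
All 9 rows appear; 1 has NULL author.

SQL:
SELECT a.title, b.name AS author
FROM books a
LEFT JOIN authors b ON a.author_id = b.id

Result:
title            | author
-----------------+-------
Distant Shores   | Hall  
Paper Boats      | Wright
The Red Mountain | Hall  
The Last Train   | NULL  
Stone Bridges    | Brown 
Northern Lights  | Brown 
The Blue Door    | Carter
Quiet Streets    | Brown 
Broken Clocks    | Wright


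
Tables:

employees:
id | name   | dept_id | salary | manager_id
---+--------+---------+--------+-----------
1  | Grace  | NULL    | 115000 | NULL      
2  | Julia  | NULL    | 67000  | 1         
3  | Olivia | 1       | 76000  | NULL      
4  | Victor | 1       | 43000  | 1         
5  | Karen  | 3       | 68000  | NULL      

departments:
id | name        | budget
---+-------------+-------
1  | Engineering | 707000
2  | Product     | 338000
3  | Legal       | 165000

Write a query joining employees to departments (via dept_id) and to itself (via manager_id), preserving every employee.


Two LEFT JOINs from the same base table employees: one to departments via dept_id, one to employees itself via manager_id. Both are LEFT so every employee is preserved.
Match against departments:
  - employee 1 (Grace): dept_id=NULL, no match -> kept with NULL
  - employee 2 (Julia): dept_id=NULL, no match -> kept with NULL
  - employee 3 (Olivia): dept_id=1 -> matches Engineering
  - employee 4 (Victor): dept_id=1 -> matches Engineering
  - employee 5 (Karen): dept_id=3 -> matches Legal
Match against employees (self):
  - employee 1 (Grace): manager_id=NULL -> NULL
  - employee 2 (Julia): manager_id=1 -> Grace
  - employee 3 (Olivia): manager_id=NULL -> NULL
  - employee 4 (Victor): manager_id=1 -> Grace
  - employee 5 (Karen): manager_id=NULL -> NULL

SQL:
SELECT a.name, b.name AS department, c.name AS manager
FROM employees a
LEFT JOIN departments b ON a.dept_id = b.id
LEFT JOIN employees c ON a.manager_id = c.id

Result:
name   | department  | manager
-------+-------------+--------
Grace  | NULL        | NULL   
Julia  | NULL        | Grace  
Olivia | Engineering | NULL   
Victor | Engineering | Grace  
Karen  | Legal       | NULL   


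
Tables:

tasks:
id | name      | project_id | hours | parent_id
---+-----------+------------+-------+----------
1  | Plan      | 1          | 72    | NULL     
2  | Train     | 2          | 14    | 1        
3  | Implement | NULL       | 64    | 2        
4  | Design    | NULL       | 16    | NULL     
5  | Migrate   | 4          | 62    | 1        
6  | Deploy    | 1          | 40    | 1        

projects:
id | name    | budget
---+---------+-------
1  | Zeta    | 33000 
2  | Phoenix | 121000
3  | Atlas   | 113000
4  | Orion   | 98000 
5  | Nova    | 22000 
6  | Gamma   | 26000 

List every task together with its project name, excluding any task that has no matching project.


INNER JOIN keeps only tasks rows whose project_id matches an id in projects. Walk through each task:
  - task 1 (Plan): project_id=1 -> matches Zeta
  - task 2 (Train): project_id=2 -> matches Phoenix
  - task 3 (Implement): project_id=NULL, no match -> dropped
  - task 4 (Design): project_id=NULL, no match -> dropped
  - task 5 (Migrate): project_id=4 -> matches Orion
  - task 6 (Deploy): project_id=1 -> matches Zeta
So 2 of 6 rows are dropped.

SQL:
SELECT a.name, b.name AS project
FROM tasks a
INNER JOIN projects b ON a.project_id = b.id

Result:
name    | project
--------+--------
Plan    | Zeta   
Train   | Phoenix
Migrate | Orion  
Deploy  | Zeta   


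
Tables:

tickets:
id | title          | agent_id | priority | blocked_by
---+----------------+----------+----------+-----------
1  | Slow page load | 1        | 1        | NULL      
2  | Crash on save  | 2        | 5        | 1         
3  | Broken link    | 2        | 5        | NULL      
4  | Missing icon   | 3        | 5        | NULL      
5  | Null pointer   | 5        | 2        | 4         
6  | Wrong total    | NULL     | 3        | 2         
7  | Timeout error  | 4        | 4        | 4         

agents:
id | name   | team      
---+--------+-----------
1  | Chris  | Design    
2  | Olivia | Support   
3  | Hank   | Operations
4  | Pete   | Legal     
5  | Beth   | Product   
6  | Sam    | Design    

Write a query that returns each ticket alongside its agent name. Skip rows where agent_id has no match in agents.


INNER JOIN keeps only tickets rows whose agent_id matches an id in agents. Walk through each ticket:
  - ticket 1 (Slow page load): agent_id=1 -> matches Chris
  - ticket 2 (Crash on save): agent_id=2 -> matches Olivia
  - ticket 3 (Broken link): agent_id=2 -> matches Olivia
  - ticket 4 (Missing icon): agent_id=3 -> matches Hank
  - ticket 5 (Null pointer): agent_id=5 -> matches Beth
  - ticket 6 (Wrong total): agent_id=NULL, no match -> dropped
  - ticket 7 (Timeout error): agent_id=4 -> matches Pete
So 1 of 7 rows is dropped.

SQL:
SELECT a.title, b.name AS agent
FROM tickets a
INNER JOIN agents b ON a.agent_id = b.id

Result:
title          | agent 
---------------+-------
Slow page load | Chris 
Crash on save  | Olivia
Broken link    | Olivia
Missing icon   | Hank  
Null pointer   | Beth  
Timeout error  | Pete  


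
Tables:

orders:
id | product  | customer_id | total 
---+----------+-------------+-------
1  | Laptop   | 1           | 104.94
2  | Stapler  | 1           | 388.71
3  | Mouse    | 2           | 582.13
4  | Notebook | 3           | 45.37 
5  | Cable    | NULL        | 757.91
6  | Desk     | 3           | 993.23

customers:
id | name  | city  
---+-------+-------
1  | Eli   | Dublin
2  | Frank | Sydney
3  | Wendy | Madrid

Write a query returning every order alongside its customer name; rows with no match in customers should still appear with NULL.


LEFT JOIN keeps every row from orders (the left table); where customer_id has no match in customers, the customer columns become NULL. Walk through each order:
  - order 1 (Laptop): customer_id=1 -> matches Eli
  - order 2 (Stapler): customer_id=1 -> matches Eli
  - order 3 (Mouse): customer_id=2 -> matches Frank
  - order 4 (Notebook): customer_id=3 -> matches Wendy
  - order 5 (Cable): customer_id=NULL, no match -> kept with NULL
  - order 6 (Desk): customer_id=3 -> matches Wendy
All 6 rows appear; 1 has NULL customer.

SQL:
SELECT a.product, b.name AS customer
FROM orders a
LEFT JOIN customers b ON a.customer_id = b.id

Result:
product  | customer
---------+---------
Laptop   | Eli     
Stapler  | Eli     
Mouse    | Frank   
Notebook | Wendy   
Cable    | NULL    
Desk     | Wendy   


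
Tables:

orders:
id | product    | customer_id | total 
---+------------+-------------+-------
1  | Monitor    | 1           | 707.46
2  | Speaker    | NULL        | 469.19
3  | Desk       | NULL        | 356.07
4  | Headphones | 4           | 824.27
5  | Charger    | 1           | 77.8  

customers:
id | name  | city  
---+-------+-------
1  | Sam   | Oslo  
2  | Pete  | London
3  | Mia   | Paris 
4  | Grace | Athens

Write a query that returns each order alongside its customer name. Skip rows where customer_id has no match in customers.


INNER JOIN keeps only orders rows whose customer_id matches an id in customers. Walk through each order:
  - order 1 (Monitor): customer_id=1 -> matches Sam
  - order 2 (Speaker): customer_id=NULL, no match -> dropped
  - order 3 (Desk): customer_id=NULL, no match -> dropped
  - order 4 (Headphones): customer_id=4 -> matches Grace
  - order 5 (Charger): customer_id=1 -> matches Sam
So 2 of 5 rows are dropped.

SQL:
SELECT a.product, b.name AS customer
FROM orders a
INNER JOIN customers b ON a.customer_id = b.id

Result:
product    | customer
-----------+---------
Monitor    | Sam     
Headphones | Grace   
Charger    | Sam     


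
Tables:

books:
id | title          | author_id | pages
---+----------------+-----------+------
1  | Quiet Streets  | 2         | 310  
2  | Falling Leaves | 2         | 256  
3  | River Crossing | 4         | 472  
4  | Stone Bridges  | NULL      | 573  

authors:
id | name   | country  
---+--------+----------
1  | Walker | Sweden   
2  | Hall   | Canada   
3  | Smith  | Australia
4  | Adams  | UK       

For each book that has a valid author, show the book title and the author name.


INNER JOIN keeps only books rows whose author_id matches an id in authors. Walk through each book:
  - book 1 (Quiet Streets): author_id=2 -> matches Hall
  - book 2 (Falling Leaves): author_id=2 -> matches Hall
  - book 3 (River Crossing): author_id=4 -> matches Adams
  - book 4 (Stone Bridges): author_id=NULL, no match -> dropped
So 1 of 4 rows is dropped.

SQL:
SELECT a.title, b.name AS author
FROM books a
INNER JOIN authors b ON a.author_id = b.id

Result:
title          | author
---------------+-------
Quiet Streets  | Hall  
Falling Leaves | Hall  
River Crossing | Adams 
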